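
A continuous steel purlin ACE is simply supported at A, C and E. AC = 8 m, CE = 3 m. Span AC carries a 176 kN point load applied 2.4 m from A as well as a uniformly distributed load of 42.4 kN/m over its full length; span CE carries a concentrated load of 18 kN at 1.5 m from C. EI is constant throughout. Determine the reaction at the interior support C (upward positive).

R_C = 409.8 kN

Take M_C as the redundant. Released structure: two simple spans AC and CE with a hinge at C.
End slopes at the hinge C, treating each span as simply supported:
  span AC: point load 176 at a = 2.4: Pab(L + a)/(6LEI) = 512.5/EI
  span AC: UDL 42.4: wL³/(24EI) = 904.5/EI
  span CE: point load 18 at a = 1.5: Pab(L + b)/(6LEI) = 10.12/EI
  relative rotation θ_0 = (1417 + 10.12)/EI = 1427/EI
A unit hogging moment at C produces rotation L₁/(3EI) + L₂/(3EI) = 3.667/EI.
Compatibility: M_C·(L₁+L₂)/(3EI) = θ_0, giving M_C = 389.2 kN·m (hogging).
Span AC, ΣM about A with M_C applied at C: R_C^{AC}·8 = 1779 + 389.2, so R_C^{AC} = 271.1 kN and R_A = 515.2 − 271.1 = 244.1 kN.
Span CE, ΣM about E: R_C^{CE}·3 = 27 + 389.2, so R_C^{CE} = 138.7 kN and R_E = 18 − 138.7 = -120.7 kN.
R_C = 271.1 + 138.7 = 409.8 kN.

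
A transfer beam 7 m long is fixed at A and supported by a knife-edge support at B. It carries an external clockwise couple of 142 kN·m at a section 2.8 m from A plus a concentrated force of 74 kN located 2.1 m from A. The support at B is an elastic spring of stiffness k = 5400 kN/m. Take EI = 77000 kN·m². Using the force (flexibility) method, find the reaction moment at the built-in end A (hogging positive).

M_A = 120.2 kN·m

Remove the prop at B; the released (primary) structure is a cantilever built in at A.
Free-end deflection of the primary structure under the applied loading (downward +):
  clockwise couple 142 at a = 2.8: M₀a(2L − a)/(2EI) = 2227/EI
  point load 74 at a = 2.1: Pa²(3L − a)/(6EI) = 1028/EI
  δ_0 = 3255/EI
Tip deflection under a unit load at B: L³/(3EI) = 114.3/EI.
With EI = 77000 kN·m²: δ_0 = 0.042267 m and δ_{BB} = 0.001485 m/kN.
Compatibility — the spring shortens by R_B/k under the reaction it provides: δ_0 − R_B·δ_{BB} = R_B/k. With 1/k = 0.000185 m/kN, R_B = δ_0 / (δ_{BB} + 1/k) = 0.042267 / (0.001485 + 0.000185) = 25.31 kN.
Moment equilibrium about A: M_A = Σ(load moments about A) − R_B·L = 297.4 − 25.31×7 = 120.2 kN·m.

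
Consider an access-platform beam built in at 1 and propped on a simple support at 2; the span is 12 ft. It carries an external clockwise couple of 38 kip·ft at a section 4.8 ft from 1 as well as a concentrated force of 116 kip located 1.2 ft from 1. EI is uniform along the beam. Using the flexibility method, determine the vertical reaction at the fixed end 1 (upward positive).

Take the reaction at 2 as the redundant and release it; the primary structure is a cantilever fixed at 1.
Downward deflection at the released point 2 due to the loads:
  clockwise couple 38 at a = 4.8: M₀a(2L − a)/(2EI) = 1751/EI
  point load 116 at a = 1.2: Pa²(3L − a)/(6EI) = 968.8/EI
  δ_0 = 2720/EI
Tip deflection under a unit load at 2: L³/(3EI) = 576/EI.
Compatibility at 2: δ_0 − R_2·δ_{22} = 0, so R_2 = 2720/576 = 4.722 kip.
Vertical equilibrium: R_1 = ΣP − R_2 = 116 − 4.722 = 111.3 kip.

R_1 = 111.3 kip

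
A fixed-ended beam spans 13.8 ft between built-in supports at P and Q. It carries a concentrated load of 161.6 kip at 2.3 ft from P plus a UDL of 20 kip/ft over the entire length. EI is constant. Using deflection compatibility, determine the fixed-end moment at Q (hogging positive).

M_Q = 369 kip·ft

Take the two fixed-end moments M_P, M_Q as redundants; the released structure is the simple span PQ.
On the primary (simply-supported) span, the end slopes from the loading are:
  at P: point load 161.6 at a = 2.3: Pab(L + b)/(6LEI) = 1306/EI
  at Q: point load 161.6 at a = 2.3: Pab(L + a)/(6LEI) = 831.1/EI
  at P: UDL 20: wL³/(24EI) = 2190/EI
  at Q: UDL 20: wL³/(24EI) = 2190/EI
  θ_P0 = 3496/EI,  θ_Q0 = 3021/EI
Flexibility coefficients: a unit moment at one end gives L/(3EI) there and L/(6EI) at the far end, so f₁₁ = f₂₂ = 4.6/EI and f₁₂ = f₂₁ = 2.3/EI.
Compatibility — zero rotation at each built-in end:
  4.6 M_P + 2.3 M_Q = 3496
  2.3 M_P + 4.6 M_Q = 3021
Solving the pair gives M_P = 575.5 kip·ft and M_Q = 369 kip·ft (hogging).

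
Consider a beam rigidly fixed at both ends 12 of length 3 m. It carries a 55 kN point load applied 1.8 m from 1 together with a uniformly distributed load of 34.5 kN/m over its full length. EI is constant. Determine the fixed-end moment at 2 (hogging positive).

M_2 = 49.63 kN·m

Take the two fixed-end moments M_1, M_2 as redundants; the released structure is the simple span 12.
End rotations of the released simple span under the applied load (×1/EI):
  at 1: point load 55 at a = 1.8: Pab(L + b)/(6LEI) = 27.72/EI
  at 2: point load 55 at a = 1.8: Pab(L + a)/(6LEI) = 31.68/EI
  at 1: UDL 34.5: wL³/(24EI) = 38.81/EI
  at 2: UDL 34.5: wL³/(24EI) = 38.81/EI
  θ_10 = 66.53/EI,  θ_20 = 70.49/EI
Flexibility coefficients: a unit moment at one end gives L/(3EI) there and L/(6EI) at the far end, so f₁₁ = f₂₂ = 1/EI and f₁₂ = f₂₁ = 0.5/EI.
Compatibility — zero rotation at each built-in end:
  1 M_1 + 0.5 M_2 = 66.53
  0.5 M_1 + 1 M_2 = 70.49
Solving the pair gives M_1 = 41.72 kN·m and M_2 = 49.63 kN·m (hogging).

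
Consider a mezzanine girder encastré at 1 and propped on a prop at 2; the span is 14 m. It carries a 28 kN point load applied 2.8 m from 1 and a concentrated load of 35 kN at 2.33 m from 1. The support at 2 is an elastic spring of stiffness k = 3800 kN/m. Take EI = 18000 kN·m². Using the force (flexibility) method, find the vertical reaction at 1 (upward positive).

R_1 = 60.07 kN

Release the roller at 2. Primary structure: cantilever fixed at 1.
Downward deflection at the released point 2 due to the loads:
  point load 28 at a = 2.8: Pa²(3L − a)/(6EI) = 1434/EI
  point load 35 at a = 2.33: Pa²(3L − a)/(6EI) = 1256/EI
  δ_0 = 2690/EI
Tip deflection under a unit load at 2: L³/(3EI) = 914.7/EI.
With EI = 18000 kN·m²: δ_0 = 0.14947 m and δ_{22} = 0.050815 m/kN.
Compatibility — the spring shortens by R_2/k under the reaction it provides: δ_0 − R_2·δ_{22} = R_2/k. With 1/k = 0.000263 m/kN, R_2 = δ_0 / (δ_{22} + 1/k) = 0.14947 / (0.050815 + 0.000263) = 2.926 kN.
Vertical equilibrium: R_1 = ΣP − R_2 = 63 − 2.926 = 60.07 kN.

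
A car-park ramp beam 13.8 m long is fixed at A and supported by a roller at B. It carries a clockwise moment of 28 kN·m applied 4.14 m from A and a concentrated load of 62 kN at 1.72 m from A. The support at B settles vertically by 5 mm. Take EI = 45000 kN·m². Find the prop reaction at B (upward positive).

R_B = 2.68 kN

Remove the prop at B; the released (primary) structure is a cantilever built in at A.
Primary-structure tip deflection at B by superposition:
  clockwise couple 28 at a = 4.14: M₀a(2L − a)/(2EI) = 1360/EI
  point load 62 at a = 1.72: Pa²(3L − a)/(6EI) = 1213/EI
  δ_0 = 2573/EI
Tip deflection under a unit load at B: L³/(3EI) = 876/EI.
With EI = 45000 kN·m²: δ_0 = 0.057173 m and δ_{BB} = 0.019467 m/kN.
Compatibility — the beam at B must follow the support down by 0.005 m: δ_0 − R_B·δ_{BB} = 0.005, so R_B = (0.057173 − 0.005)/0.019467 = 2.68 kN.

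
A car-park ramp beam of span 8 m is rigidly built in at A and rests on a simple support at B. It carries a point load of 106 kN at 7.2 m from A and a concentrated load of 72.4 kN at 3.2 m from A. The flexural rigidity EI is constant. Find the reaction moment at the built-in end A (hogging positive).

M_A = 153.2 kN·m

Take the reaction at B as the redundant and release it; the primary structure is a cantilever fixed at A.
Primary-structure tip deflection at B by superposition:
  point load 106 at a = 7.2: Pa²(3L − a)/(6EI) = 15386/EI
  point load 72.4 at a = 3.2: Pa²(3L − a)/(6EI) = 2570/EI
  δ_0 = 17956/EI
Tip deflection under a unit load at B: L³/(3EI) = 170.7/EI.
The prop prevents deflection at B: R_B = δ_0/δ_{BB} = 17956/170.7 = 105.2 kN.
Moment equilibrium about A: M_A = Σ(load moments about A) − R_B·L = 994.9 − 105.2×8 = 153.2 kN·m.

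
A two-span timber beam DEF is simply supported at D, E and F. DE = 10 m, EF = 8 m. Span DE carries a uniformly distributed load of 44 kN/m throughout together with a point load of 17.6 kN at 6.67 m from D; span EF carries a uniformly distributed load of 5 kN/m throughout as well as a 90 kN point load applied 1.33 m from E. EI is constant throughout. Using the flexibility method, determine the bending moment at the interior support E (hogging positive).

M_E = 382.1 kN·m

Release continuity at E by inserting a hinge; the redundant is the internal moment M_E. The primary structure is two simply-supported spans DE and EF.
Discontinuity in slope at E on the released structure — sum the simple-span end rotations:
  span DE: UDL 44: wL³/(24EI) = 1833/EI
  span DE: point load 17.6 at a = 6.67: Pab(L + a)/(6LEI) = 108.6/EI
  span EF: UDL 5: wL³/(24EI) = 106.7/EI
  span EF: point load 90 at a = 1.33: Pab(L + b)/(6LEI) = 244/EI
  relative rotation θ_0 = (1942 + 350.7)/EI = 2293/EI
A unit hogging moment at E produces rotation L₁/(3EI) + L₂/(3EI) = 6/EI.
Slope continuity at E: θ_0 = M_E·6/EI, so M_E = 2293/6 = 382.1 kN·m (hogging).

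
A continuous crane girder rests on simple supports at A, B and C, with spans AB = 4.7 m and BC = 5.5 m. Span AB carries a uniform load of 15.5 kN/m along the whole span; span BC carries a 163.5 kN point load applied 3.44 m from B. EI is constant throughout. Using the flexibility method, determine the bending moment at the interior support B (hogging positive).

Insert a hinge at B; M_B is the redundant, and each span becomes simply supported.
End slopes at the hinge B, treating each span as simply supported:
  span AB: UDL 15.5: wL³/(24EI) = 67.05/EI
  span BC: point load 163.5 at a = 3.44: Pab(L + b)/(6LEI) = 265.4/EI
  relative rotation θ_0 = (67.05 + 265.4)/EI = 332.5/EI
A unit hogging moment at B produces rotation L₁/(3EI) + L₂/(3EI) = 3.4/EI.
Compatibility: M_B·(L₁+L₂)/(3EI) = θ_0, giving M_B = 97.79 kN·m (hogging).

M_B = 97.79 kN·m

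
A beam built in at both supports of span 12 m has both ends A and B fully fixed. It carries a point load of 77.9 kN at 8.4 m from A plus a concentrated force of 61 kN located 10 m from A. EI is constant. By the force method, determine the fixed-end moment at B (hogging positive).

M_B = 222.1 kN·m

Release both end moments; the primary structure is a simply-supported span AB with redundants M_A and M_B.
Simple-span end rotations at A and B under the given loads:
  at A: point load 77.9 at a = 8.4: Pab(L + b)/(6LEI) = 510.4/EI
  at B: point load 77.9 at a = 8.4: Pab(L + a)/(6LEI) = 667.4/EI
  at A: point load 61 at a = 10: Pab(L + b)/(6LEI) = 237.2/EI
  at B: point load 61 at a = 10: Pab(L + a)/(6LEI) = 372.8/EI
  θ_A0 = 747.6/EI,  θ_B0 = 1040/EI
Flexibility coefficients: a unit moment at one end gives L/(3EI) there and L/(6EI) at the far end, so f₁₁ = f₂₂ = 4/EI and f₁₂ = f₂₁ = 2/EI.
Compatibility — zero rotation at each built-in end:
  4 M_A + 2 M_B = 747.6
  2 M_A + 4 M_B = 1040
Solving the pair gives M_A = 75.84 kN·m and M_B = 222.1 kN·m (hogging).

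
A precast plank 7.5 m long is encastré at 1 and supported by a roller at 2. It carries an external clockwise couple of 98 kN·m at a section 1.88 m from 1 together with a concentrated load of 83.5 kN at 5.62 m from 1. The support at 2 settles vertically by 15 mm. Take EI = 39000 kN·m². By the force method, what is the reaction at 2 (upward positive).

Choose R_2 as the redundant. The primary structure is the cantilever fixed at 1.
Primary-structure tip deflection at 2 by superposition:
  clockwise couple 98 at a = 1.88: M₀a(2L − a)/(2EI) = 1209/EI
  point load 83.5 at a = 5.62: Pa²(3L − a)/(6EI) = 7420/EI
  δ_0 = 8628/EI
Flexibility coefficient — unit upward force at 2: δ_{22} = L³/(3EI) = 140.6/EI.
With EI = 39000 kN·m²: δ_0 = 0.22124 m and δ_{22} = 0.003606 m/kN.
Compatibility — the beam at 2 must follow the support down by 0.015 m: δ_0 − R_2·δ_{22} = 0.015, so R_2 = (0.22124 − 0.015)/0.003606 = 57.2 kN.

R_2 = 57.2 kN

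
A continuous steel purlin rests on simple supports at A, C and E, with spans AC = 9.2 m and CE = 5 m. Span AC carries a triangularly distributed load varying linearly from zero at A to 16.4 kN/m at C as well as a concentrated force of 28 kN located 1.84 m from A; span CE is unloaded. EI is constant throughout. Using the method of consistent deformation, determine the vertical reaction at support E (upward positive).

Release continuity at C by inserting a hinge; the redundant is the internal moment M_C. The primary structure is two simply-supported spans AC and CE.
End slopes at the hinge C, treating each span as simply supported:
  span AC: triangular load, peak 16.4: w₀L³/(45EI) = 283.8/EI
  span AC: point load 28 at a = 1.84: Pab(L + a)/(6LEI) = 75.84/EI
  relative rotation θ_0 = (359.6 + 0)/EI = 359.6/EI
A unit hogging moment at C produces rotation L₁/(3EI) + L₂/(3EI) = 4.733/EI.
Compatibility: M_C·(L₁+L₂)/(3EI) = θ_0, giving M_C = 75.98 kN·m (hogging).
Span CE, ΣM about E: R_C^{CE}·5 = 0 + 75.98, so R_C^{CE} = 15.2 kN and R_E = 0 − 15.2 = -15.2 kN.

R_E = -15.2 kN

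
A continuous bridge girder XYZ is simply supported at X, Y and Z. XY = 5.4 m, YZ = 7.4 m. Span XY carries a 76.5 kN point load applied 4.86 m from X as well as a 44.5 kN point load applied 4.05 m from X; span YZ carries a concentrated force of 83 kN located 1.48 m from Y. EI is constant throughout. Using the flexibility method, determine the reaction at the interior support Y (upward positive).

Release continuity at Y by inserting a hinge; the redundant is the internal moment M_Y. The primary structure is two simply-supported spans XY and YZ.
Discontinuity in slope at Y on the released structure — sum the simple-span end rotations:
  span XY: point load 76.5 at a = 4.86: Pab(L + a)/(6LEI) = 63.58/EI
  span XY: point load 44.5 at a = 4.05: Pab(L + a)/(6LEI) = 70.96/EI
  span YZ: point load 83 at a = 1.48: Pab(L + b)/(6LEI) = 218.2/EI
  relative rotation θ_0 = (134.5 + 218.2)/EI = 352.7/EI
A unit hogging moment at Y produces rotation L₁/(3EI) + L₂/(3EI) = 4.267/EI.
Compatibility: M_Y·(L₁+L₂)/(3EI) = θ_0, giving M_Y = 82.66 kN·m (hogging).
Span XY, ΣM about X with M_Y applied at Y: R_Y^{XY}·5.4 = 552 + 82.66, so R_Y^{XY} = 117.5 kN and R_X = 121 − 117.5 = 3.467 kN.
Span YZ, ΣM about Z: R_Y^{YZ}·7.4 = 491.4 + 82.66, so R_Y^{YZ} = 77.57 kN and R_Z = 83 − 77.57 = 5.429 kN.
R_Y = 117.5 + 77.57 = 195.1 kN.

R_Y = 195.1 kN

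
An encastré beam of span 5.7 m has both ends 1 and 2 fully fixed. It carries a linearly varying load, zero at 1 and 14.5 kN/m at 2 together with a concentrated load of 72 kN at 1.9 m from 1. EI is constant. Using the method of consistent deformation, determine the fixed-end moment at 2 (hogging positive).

M_2 = 53.96 kN·m

Take the two fixed-end moments M_1, M_2 as redundants; the released structure is the simple span 12.
End rotations of the released simple span under the applied load (×1/EI):
  at 1: triangular load, peak 14.5: 7w₀L³/(360EI) = 52.21/EI
  at 2: triangular load, peak 14.5: w₀L³/(45EI) = 59.67/EI
  at 1: point load 72 at a = 1.9: Pab(L + b)/(6LEI) = 144.4/EI
  at 2: point load 72 at a = 1.9: Pab(L + a)/(6LEI) = 115.5/EI
  θ_10 = 196.6/EI,  θ_20 = 175.2/EI
Flexibility coefficients: a unit moment at one end gives L/(3EI) there and L/(6EI) at the far end, so f₁₁ = f₂₂ = 1.9/EI and f₁₂ = f₂₁ = 0.95/EI.
Compatibility — zero rotation at each built-in end:
  1.9 M_1 + 0.95 M_2 = 196.6
  0.95 M_1 + 1.9 M_2 = 175.2
Solving the pair gives M_1 = 76.5 kN·m and M_2 = 53.96 kN·m (hogging).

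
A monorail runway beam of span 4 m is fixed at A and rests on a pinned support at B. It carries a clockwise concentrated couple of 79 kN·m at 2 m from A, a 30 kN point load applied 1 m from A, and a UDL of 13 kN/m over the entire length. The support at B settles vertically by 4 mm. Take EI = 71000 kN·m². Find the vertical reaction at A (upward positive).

R_A = 51.02 kN

Release the roller at B. Primary structure: cantilever fixed at A.
Deflection at B on the released cantilever, summing each load's contribution:
  clockwise couple 79 at a = 2: M₀a(2L − a)/(2EI) = 474/EI
  point load 30 at a = 1: Pa²(3L − a)/(6EI) = 55/EI
  UDL 13: wL⁴/(8EI) = 416/EI
  δ_0 = 945/EI
Flexibility coefficient — unit upward force at B: δ_{BB} = L³/(3EI) = 21.33/EI.
With EI = 71000 kN·m²: δ_0 = 0.01331 m and δ_{BB} = 0.0003 m/kN.
Compatibility — the beam at B must follow the support down by 0.004 m: δ_0 − R_B·δ_{BB} = 0.004, so R_B = (0.01331 − 0.004)/0.0003 = 30.98 kN.
Vertical equilibrium: R_A = ΣP − R_B = 82 − 30.98 = 51.02 kN.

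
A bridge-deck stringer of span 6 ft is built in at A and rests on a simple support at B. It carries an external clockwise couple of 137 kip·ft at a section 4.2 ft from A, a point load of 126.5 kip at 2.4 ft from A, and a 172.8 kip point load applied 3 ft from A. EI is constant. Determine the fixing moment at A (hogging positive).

Release the roller at B. Primary structure: cantilever fixed at A.
Downward deflection at the released point B due to the loads:
  clockwise couple 137 at a = 4.2: M₀a(2L − a)/(2EI) = 2244/EI
  point load 126.5 at a = 2.4: Pa²(3L − a)/(6EI) = 1894/EI
  point load 172.8 at a = 3: Pa²(3L − a)/(6EI) = 3888/EI
  δ_0 = 8027/EI
Tip deflection under a unit load at B: L³/(3EI) = 72/EI.
The prop prevents deflection at B: R_B = δ_0/δ_{BB} = 8027/72 = 111.5 kip.
Moment equilibrium about A: M_A = Σ(load moments about A) − R_B·L = 959 − 111.5×6 = 290.1 kip·ft.

M_A = 290.1 kip·ft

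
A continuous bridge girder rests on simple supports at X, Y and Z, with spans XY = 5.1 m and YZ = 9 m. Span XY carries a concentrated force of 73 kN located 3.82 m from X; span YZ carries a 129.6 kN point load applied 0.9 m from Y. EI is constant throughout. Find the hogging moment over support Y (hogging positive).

M_Y = 85.79 kN·m

Insert a hinge at Y; M_Y is the redundant, and each span becomes simply supported.
Rotations at Y on the released spans (each span's end-slope, ×1/EI):
  span XY: point load 73 at a = 3.82: Pab(L + a)/(6LEI) = 104/EI
  span YZ: point load 129.6 at a = 0.9: Pab(L + b)/(6LEI) = 299.2/EI
  relative rotation θ_0 = (104 + 299.2)/EI = 403.2/EI
A unit hogging moment at Y produces rotation L₁/(3EI) + L₂/(3EI) = 4.7/EI.
Slope continuity at Y: θ_0 = M_Y·4.7/EI, so M_Y = 403.2/4.7 = 85.79 kN·m (hogging).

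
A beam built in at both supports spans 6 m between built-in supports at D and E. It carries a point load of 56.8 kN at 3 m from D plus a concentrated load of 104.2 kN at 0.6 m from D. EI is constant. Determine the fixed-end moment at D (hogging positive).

Release both end moments; the primary structure is a simply-supported span DE with redundants M_D and M_E.
Simple-span end rotations at D and E under the given loads:
  at D: point load 56.8 at a = 3: Pab(L + b)/(6LEI) = 127.8/EI
  at E: point load 56.8 at a = 3: Pab(L + a)/(6LEI) = 127.8/EI
  at D: point load 104.2 at a = 0.6: Pab(L + b)/(6LEI) = 106.9/EI
  at E: point load 104.2 at a = 0.6: Pab(L + a)/(6LEI) = 61.89/EI
  θ_D0 = 234.7/EI,  θ_E0 = 189.7/EI
Flexibility coefficients: a unit moment at one end gives L/(3EI) there and L/(6EI) at the far end, so f₁₁ = f₂₂ = 2/EI and f₁₂ = f₂₁ = 1/EI.
Compatibility — zero rotation at each built-in end:
  2 M_D + 1 M_E = 234.7
  1 M_D + 2 M_E = 189.7
Solving the pair gives M_D = 93.24 kN·m and M_E = 48.23 kN·m (hogging).

M_D = 93.24 kN·m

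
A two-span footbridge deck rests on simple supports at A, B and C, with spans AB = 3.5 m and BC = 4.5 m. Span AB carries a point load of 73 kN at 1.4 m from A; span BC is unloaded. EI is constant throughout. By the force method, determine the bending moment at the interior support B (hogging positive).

M_B = 18.78 kN·m

Release continuity at B by inserting a hinge; the redundant is the internal moment M_B. The primary structure is two simply-supported spans AB and BC.
Discontinuity in slope at B on the released structure — sum the simple-span end rotations:
  span AB: point load 73 at a = 1.4: Pab(L + a)/(6LEI) = 50.08/EI
  relative rotation θ_0 = (50.08 + 0)/EI = 50.08/EI
A unit hogging moment at B produces rotation L₁/(3EI) + L₂/(3EI) = 2.667/EI.
Slope continuity at B: θ_0 = M_B·2.667/EI, so M_B = 50.08/2.667 = 18.78 kN·m (hogging).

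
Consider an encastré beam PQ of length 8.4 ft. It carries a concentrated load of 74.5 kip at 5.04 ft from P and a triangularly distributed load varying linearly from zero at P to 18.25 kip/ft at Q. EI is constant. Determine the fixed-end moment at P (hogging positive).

M_P = 103 kip·ft

Release both end moments; the primary structure is a simply-supported span PQ with redundants M_P and M_Q.
Simple-span end rotations at P and Q under the given loads:
  at P: point load 74.5 at a = 5.04: Pab(L + b)/(6LEI) = 294.4/EI
  at Q: point load 74.5 at a = 5.04: Pab(L + a)/(6LEI) = 336.4/EI
  at P: triangular load, peak 18.25: 7w₀L³/(360EI) = 210.3/EI
  at Q: triangular load, peak 18.25: w₀L³/(45EI) = 240.4/EI
  θ_P0 = 504.7/EI,  θ_Q0 = 576.8/EI
Flexibility coefficients: a unit moment at one end gives L/(3EI) there and L/(6EI) at the far end, so f₁₁ = f₂₂ = 2.8/EI and f₁₂ = f₂₁ = 1.4/EI.
Compatibility — zero rotation at each built-in end:
  2.8 M_P + 1.4 M_Q = 504.7
  1.4 M_P + 2.8 M_Q = 576.8
Solving the pair gives M_P = 103 kip·ft and M_Q = 154.5 kip·ft (hogging).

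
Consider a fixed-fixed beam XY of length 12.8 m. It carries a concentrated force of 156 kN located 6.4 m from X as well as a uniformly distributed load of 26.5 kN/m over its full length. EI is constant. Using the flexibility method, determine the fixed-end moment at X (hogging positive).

M_X = 611.4 kN·m

Release both end moments; the primary structure is a simply-supported span XY with redundants M_X and M_Y.
End rotations of the released simple span under the applied load (×1/EI):
  at X: point load 156 at a = 6.4: Pab(L + b)/(6LEI) = 1597/EI
  at Y: point load 156 at a = 6.4: Pab(L + a)/(6LEI) = 1597/EI
  at X: UDL 26.5: wL³/(24EI) = 2316/EI
  at Y: UDL 26.5: wL³/(24EI) = 2316/EI
  θ_X0 = 3913/EI,  θ_Y0 = 3913/EI
Flexibility coefficients: a unit moment at one end gives L/(3EI) there and L/(6EI) at the far end, so f₁₁ = f₂₂ = 4.267/EI and f₁₂ = f₂₁ = 2.133/EI.
Compatibility — zero rotation at each built-in end:
  4.267 M_X + 2.133 M_Y = 3913
  2.133 M_X + 4.267 M_Y = 3913
Solving the pair gives M_X = 611.4 kN·m and M_Y = 611.4 kN·m (hogging).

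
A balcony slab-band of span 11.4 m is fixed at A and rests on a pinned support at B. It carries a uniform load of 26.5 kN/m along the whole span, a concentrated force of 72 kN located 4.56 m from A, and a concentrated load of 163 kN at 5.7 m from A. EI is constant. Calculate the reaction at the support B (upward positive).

R_B = 179.2 kN

Take the reaction at B as the redundant and release it; the primary structure is a cantilever fixed at A.
Deflection at B on the released cantilever, summing each load's contribution:
  UDL 26.5: wL⁴/(8EI) = 55947/EI
  point load 72 at a = 4.56: Pa²(3L − a)/(6EI) = 7396/EI
  point load 163 at a = 5.7: Pa²(3L − a)/(6EI) = 25155/EI
  δ_0 = 88498/EI
Tip deflection under a unit load at B: L³/(3EI) = 493.8/EI.
Compatibility at B: δ_0 − R_B·δ_{BB} = 0, so R_B = 88498/493.8 = 179.2 kN.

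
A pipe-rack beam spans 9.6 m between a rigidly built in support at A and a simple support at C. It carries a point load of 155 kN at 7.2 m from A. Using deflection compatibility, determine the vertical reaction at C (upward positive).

R_C = 98.09 kN

Release the roller at C. Primary structure: cantilever fixed at A.
Downward deflection at the released point C due to the loads:
  point load 155 at a = 7.2: Pa²(3L − a)/(6EI) = 28927/EI
Tip deflection under a unit load at C: L³/(3EI) = 294.9/EI.
The prop prevents deflection at C: R_C = δ_0/δ_{CC} = 28927/294.9 = 98.09 kN.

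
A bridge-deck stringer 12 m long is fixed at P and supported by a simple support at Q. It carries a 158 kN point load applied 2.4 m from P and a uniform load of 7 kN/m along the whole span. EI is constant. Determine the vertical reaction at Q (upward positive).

R_Q = 40.35 kN

Choose R_Q as the redundant. The primary structure is the cantilever fixed at P.
Downward deflection at the released point Q due to the loads:
  point load 158 at a = 2.4: Pa²(3L − a)/(6EI) = 5096/EI
  UDL 7: wL⁴/(8EI) = 18144/EI
  δ_0 = 23240/EI
Tip deflection under a unit load at Q: L³/(3EI) = 576/EI.
The prop prevents deflection at Q: R_Q = δ_0/δ_{QQ} = 23240/576 = 40.35 kN.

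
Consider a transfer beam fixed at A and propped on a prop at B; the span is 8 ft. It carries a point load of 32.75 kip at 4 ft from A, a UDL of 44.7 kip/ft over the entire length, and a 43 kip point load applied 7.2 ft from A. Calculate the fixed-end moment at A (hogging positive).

M_A = 423.8 kip·ft

Release the roller at B. Primary structure: cantilever fixed at A.
Deflection at B on the released cantilever, summing each load's contribution:
  point load 32.75 at a = 4: Pa²(3L − a)/(6EI) = 1747/EI
  UDL 44.7: wL⁴/(8EI) = 22886/EI
  point load 43 at a = 7.2: Pa²(3L − a)/(6EI) = 6242/EI
  δ_0 = 30875/EI
Flexibility coefficient — unit upward force at B: δ_{BB} = L³/(3EI) = 170.7/EI.
Compatibility at B: δ_0 − R_B·δ_{BB} = 0, so R_B = 30875/170.7 = 180.9 kip.
Moment equilibrium about A: M_A = Σ(load moments about A) − R_B·L = 1871 − 180.9×8 = 423.8 kip·ft.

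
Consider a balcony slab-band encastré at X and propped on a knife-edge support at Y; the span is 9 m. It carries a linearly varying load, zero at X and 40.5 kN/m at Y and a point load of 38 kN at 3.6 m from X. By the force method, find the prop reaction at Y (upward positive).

R_Y = 108.1 kN

Choose R_Y as the redundant. The primary structure is the cantilever fixed at X.
Free-end deflection of the primary structure under the applied loading (downward +):
  triangular load, peak 40.5 at the free end: 11w₀L⁴/(120EI) = 24358/EI
  point load 38 at a = 3.6: Pa²(3L − a)/(6EI) = 1921/EI
  δ_0 = 26278/EI
Tip deflection under a unit load at Y: L³/(3EI) = 243/EI.
The prop prevents deflection at Y: R_Y = δ_0/δ_{YY} = 26278/243 = 108.1 kN.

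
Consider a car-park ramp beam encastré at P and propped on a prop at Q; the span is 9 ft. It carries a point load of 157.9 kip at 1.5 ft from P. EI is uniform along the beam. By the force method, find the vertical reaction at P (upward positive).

R_P = 151.7 kip

Choose R_Q as the redundant. The primary structure is the cantilever fixed at P.
Downward deflection at the released point Q due to the loads:
  point load 157.9 at a = 1.5: Pa²(3L − a)/(6EI) = 1510/EI
Tip deflection under a unit load at Q: L³/(3EI) = 243/EI.
The prop prevents deflection at Q: R_Q = δ_0/δ_{QQ} = 1510/243 = 6.214 kip.
Vertical equilibrium: R_P = ΣP − R_Q = 157.9 − 6.214 = 151.7 kip.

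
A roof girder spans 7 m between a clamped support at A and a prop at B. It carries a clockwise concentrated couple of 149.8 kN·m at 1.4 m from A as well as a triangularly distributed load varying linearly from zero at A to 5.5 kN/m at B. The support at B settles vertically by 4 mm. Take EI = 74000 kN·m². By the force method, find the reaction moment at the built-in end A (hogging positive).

Take the reaction at B as the redundant and release it; the primary structure is a cantilever fixed at A.
Free-end deflection of the primary structure under the applied loading (downward +):
  clockwise couple 149.8 at a = 1.4: M₀a(2L − a)/(2EI) = 1321/EI
  triangular load, peak 5.5 at the free end: 11w₀L⁴/(120EI) = 1211/EI
  δ_0 = 2532/EI
Tip deflection under a unit load at B: L³/(3EI) = 114.3/EI.
With EI = 74000 kN·m²: δ_0 = 0.034213 m and δ_{BB} = 0.001545 m/kN.
Compatibility — the beam at B must follow the support down by 0.004 m: δ_0 − R_B·δ_{BB} = 0.004, so R_B = (0.034213 − 0.004)/0.001545 = 19.55 kN.
Moment equilibrium about A: M_A = Σ(load moments about A) − R_B·L = 239.6 − 19.55×7 = 102.8 kN·m.

M_A = 102.8 kN·m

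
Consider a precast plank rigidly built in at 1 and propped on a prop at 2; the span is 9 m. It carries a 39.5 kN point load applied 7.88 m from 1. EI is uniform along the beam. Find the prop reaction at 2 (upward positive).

Remove the prop at 2; the released (primary) structure is a cantilever built in at 1.
Downward deflection at the released point 2 due to the loads:
  point load 39.5 at a = 7.88: Pa²(3L − a)/(6EI) = 7816/EI
Flexibility coefficient — unit upward force at 2: δ_{22} = L³/(3EI) = 243/EI.
The prop prevents deflection at 2: R_2 = δ_0/δ_{22} = 7816/243 = 32.16 kN.

R_2 = 32.16 kN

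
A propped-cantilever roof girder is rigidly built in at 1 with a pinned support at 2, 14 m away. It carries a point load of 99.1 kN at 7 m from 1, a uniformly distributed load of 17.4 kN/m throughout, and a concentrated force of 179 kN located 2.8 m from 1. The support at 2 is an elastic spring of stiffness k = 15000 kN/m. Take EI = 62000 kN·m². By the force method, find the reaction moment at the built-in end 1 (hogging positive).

Take the reaction at 2 as the redundant and release it; the primary structure is a cantilever fixed at 1.
Primary-structure tip deflection at 2 by superposition:
  point load 99.1 at a = 7: Pa²(3L − a)/(6EI) = 28326/EI
  UDL 17.4: wL⁴/(8EI) = 83555/EI
  point load 179 at a = 2.8: Pa²(3L − a)/(6EI) = 9169/EI
  δ_0 = 121050/EI
Tip deflection under a unit load at 2: L³/(3EI) = 914.7/EI.
With EI = 62000 kN·m²: δ_0 = 1.9524 m and δ_{22} = 0.014753 m/kN.
Compatibility — the spring shortens by R_2/k under the reaction it provides: δ_0 − R_2·δ_{22} = R_2/k. With 1/k = 0.000067 m/kN, R_2 = δ_0 / (δ_{22} + 1/k) = 1.9524 / (0.014753 + 0.000067) = 131.7 kN.
Moment equilibrium about 1: M_1 = Σ(load moments about 1) − R_2·L = 2900 − 131.7×14 = 1056 kN·m.

M_1 = 1056 kN·m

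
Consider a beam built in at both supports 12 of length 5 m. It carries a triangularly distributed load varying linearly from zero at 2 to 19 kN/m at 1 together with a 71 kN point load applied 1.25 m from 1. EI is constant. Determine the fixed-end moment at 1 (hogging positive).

M_1 = 73.67 kN·m

Release both end moments; the primary structure is a simply-supported span 12 with redundants M_1 and M_2.
On the primary (simply-supported) span, the end slopes from the loading are:
  at 1: triangular load, peak 19: w₀L³/(45EI) = 52.78/EI
  at 2: triangular load, peak 19: 7w₀L³/(360EI) = 46.18/EI
  at 1: point load 71 at a = 1.25: Pab(L + b)/(6LEI) = 97.07/EI
  at 2: point load 71 at a = 1.25: Pab(L + a)/(6LEI) = 69.34/EI
  θ_10 = 149.8/EI,  θ_20 = 115.5/EI
Flexibility coefficients: a unit moment at one end gives L/(3EI) there and L/(6EI) at the far end, so f₁₁ = f₂₂ = 1.667/EI and f₁₂ = f₂₁ = 0.8333/EI.
Compatibility — zero rotation at each built-in end:
  1.667 M_1 + 0.8333 M_2 = 149.8
  0.8333 M_1 + 1.667 M_2 = 115.5
Solving the pair gives M_1 = 73.67 kN·m and M_2 = 32.47 kN·m (hogging).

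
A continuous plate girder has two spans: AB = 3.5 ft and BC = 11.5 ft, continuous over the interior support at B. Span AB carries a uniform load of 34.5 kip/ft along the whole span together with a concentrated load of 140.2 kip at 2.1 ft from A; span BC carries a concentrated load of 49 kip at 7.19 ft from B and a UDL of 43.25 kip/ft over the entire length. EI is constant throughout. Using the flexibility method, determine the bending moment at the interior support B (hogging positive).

M_B = 652 kip·ft

Release continuity at B by inserting a hinge; the redundant is the internal moment M_B. The primary structure is two simply-supported spans AB and BC.
End slopes at the hinge B, treating each span as simply supported:
  span AB: UDL 34.5: wL³/(24EI) = 61.63/EI
  span AB: point load 140.2 at a = 2.1: Pab(L + a)/(6LEI) = 109.9/EI
  span BC: point load 49 at a = 7.19: Pab(L + b)/(6LEI) = 347.9/EI
  span BC: UDL 43.25: wL³/(24EI) = 2741/EI
  relative rotation θ_0 = (171.5 + 3089)/EI = 3260/EI
A unit hogging moment at B produces rotation L₁/(3EI) + L₂/(3EI) = 5/EI.
Slope continuity at B: θ_0 = M_B·5/EI, so M_B = 3260/5 = 652 kip·ft (hogging).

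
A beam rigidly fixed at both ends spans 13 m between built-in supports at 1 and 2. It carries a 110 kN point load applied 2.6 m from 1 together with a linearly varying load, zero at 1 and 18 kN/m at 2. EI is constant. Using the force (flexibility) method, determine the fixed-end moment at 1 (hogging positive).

Release both end moments; the primary structure is a simply-supported span 12 with redundants M_1 and M_2.
On the primary (simply-supported) span, the end slopes from the loading are:
  at 1: point load 110 at a = 2.6: Pab(L + b)/(6LEI) = 892.3/EI
  at 2: point load 110 at a = 2.6: Pab(L + a)/(6LEI) = 594.9/EI
  at 1: triangular load, peak 18: 7w₀L³/(360EI) = 769/EI
  at 2: triangular load, peak 18: w₀L³/(45EI) = 878.8/EI
  θ_10 = 1661/EI,  θ_20 = 1474/EI
Flexibility coefficients: a unit moment at one end gives L/(3EI) there and L/(6EI) at the far end, so f₁₁ = f₂₂ = 4.333/EI and f₁₂ = f₂₁ = 2.167/EI.
Compatibility — zero rotation at each built-in end:
  4.333 M_1 + 2.167 M_2 = 1661
  2.167 M_1 + 4.333 M_2 = 1474
Solving the pair gives M_1 = 284.4 kN·m and M_2 = 197.9 kN·m (hogging).

M_1 = 284.4 kN·m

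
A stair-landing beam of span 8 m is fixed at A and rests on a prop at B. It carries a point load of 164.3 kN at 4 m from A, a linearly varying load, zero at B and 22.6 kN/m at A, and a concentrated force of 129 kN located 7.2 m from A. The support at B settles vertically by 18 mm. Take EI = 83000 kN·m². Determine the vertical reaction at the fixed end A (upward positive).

R_A = 213.3 kN

Release the roller at B. Primary structure: cantilever fixed at A.
Free-end deflection of the primary structure under the applied loading (downward +):
  point load 164.3 at a = 4: Pa²(3L − a)/(6EI) = 8763/EI
  triangular load, peak 22.6 at the fixed end: w₀L⁴/(30EI) = 3086/EI
  point load 129 at a = 7.2: Pa²(3L − a)/(6EI) = 18725/EI
  δ_0 = 30573/EI
Tip deflection under a unit load at B: L³/(3EI) = 170.7/EI.
With EI = 83000 kN·m²: δ_0 = 0.36835 m and δ_{BB} = 0.002056 m/kN.
Compatibility — the beam at B must follow the support down by 0.018 m: δ_0 − R_B·δ_{BB} = 0.018, so R_B = (0.36835 − 0.018)/0.002056 = 170.4 kN.
Vertical equilibrium: R_A = ΣP − R_B = 383.7 − 170.4 = 213.3 kN.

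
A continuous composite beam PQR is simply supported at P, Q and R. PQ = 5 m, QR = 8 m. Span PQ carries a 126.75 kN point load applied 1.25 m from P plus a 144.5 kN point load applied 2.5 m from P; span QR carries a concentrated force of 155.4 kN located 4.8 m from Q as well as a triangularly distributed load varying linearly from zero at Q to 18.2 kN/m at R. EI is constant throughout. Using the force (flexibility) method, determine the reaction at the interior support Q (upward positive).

Release continuity at Q by inserting a hinge; the redundant is the internal moment M_Q. The primary structure is two simply-supported spans PQ and QR.
Discontinuity in slope at Q on the released structure — sum the simple-span end rotations:
  span PQ: point load 126.75 at a = 1.25: Pab(L + a)/(6LEI) = 123.8/EI
  span PQ: point load 144.5 at a = 2.5: Pab(L + a)/(6LEI) = 225.8/EI
  span QR: point load 155.4 at a = 4.8: Pab(L + b)/(6LEI) = 557/EI
  span QR: triangular load, peak 18.2: 7w₀L³/(360EI) = 181.2/EI
  relative rotation θ_0 = (349.6 + 738.1)/EI = 1088/EI
A unit hogging moment at Q produces rotation L₁/(3EI) + L₂/(3EI) = 4.333/EI.
Slope continuity at Q: θ_0 = M_Q·4.333/EI, so M_Q = 1088/4.333 = 251 kN·m (hogging).
Span PQ, ΣM about P with M_Q applied at Q: R_Q^{PQ}·5 = 519.7 + 251, so R_Q^{PQ} = 154.1 kN and R_P = 271.2 − 154.1 = 117.1 kN.
Span QR, ΣM about R: R_Q^{QR}·8 = 691.4 + 251, so R_Q^{QR} = 117.8 kN and R_R = 228.2 − 117.8 = 110.4 kN.
R_Q = 154.1 + 117.8 = 271.9 kN.

R_Q = 271.9 kN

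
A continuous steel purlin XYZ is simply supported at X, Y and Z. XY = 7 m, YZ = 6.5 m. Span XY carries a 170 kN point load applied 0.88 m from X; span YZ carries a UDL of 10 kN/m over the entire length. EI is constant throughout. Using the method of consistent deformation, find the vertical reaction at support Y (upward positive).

Take M_Y as the redundant. Released structure: two simple spans XY and YZ with a hinge at Y.
Discontinuity in slope at Y on the released structure — sum the simple-span end rotations:
  span XY: point load 170 at a = 0.88: Pab(L + a)/(6LEI) = 171.8/EI
  span YZ: UDL 10: wL³/(24EI) = 114.4/EI
  relative rotation θ_0 = (171.8 + 114.4)/EI = 286.2/EI
A unit hogging moment at Y produces rotation L₁/(3EI) + L₂/(3EI) = 4.5/EI.
Slope continuity at Y: θ_0 = M_Y·4.5/EI, so M_Y = 286.2/4.5 = 63.6 kN·m (hogging).
Span XY, ΣM about X with M_Y applied at Y: R_Y^{XY}·7 = 149.6 + 63.6, so R_Y^{XY} = 30.46 kN and R_X = 170 − 30.46 = 139.5 kN.
Span YZ, ΣM about Z: R_Y^{YZ}·6.5 = 211.2 + 63.6, so R_Y^{YZ} = 42.28 kN and R_Z = 65 − 42.28 = 22.72 kN.
R_Y = 30.46 + 42.28 = 72.74 kN.

R_Y = 72.74 kN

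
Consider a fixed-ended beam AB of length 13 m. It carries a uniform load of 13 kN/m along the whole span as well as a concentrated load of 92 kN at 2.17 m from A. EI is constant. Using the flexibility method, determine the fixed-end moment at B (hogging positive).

M_B = 210.8 kN·m

Take the two fixed-end moments M_A, M_B as redundants; the released structure is the simple span AB.
End rotations of the released simple span under the applied load (×1/EI):
  at A: UDL 13: wL³/(24EI) = 1190/EI
  at B: UDL 13: wL³/(24EI) = 1190/EI
  at A: point load 92 at a = 2.17: Pab(L + b)/(6LEI) = 660.5/EI
  at B: point load 92 at a = 2.17: Pab(L + a)/(6LEI) = 420.5/EI
  θ_A0 = 1851/EI,  θ_B0 = 1611/EI
Flexibility coefficients: a unit moment at one end gives L/(3EI) there and L/(6EI) at the far end, so f₁₁ = f₂₂ = 4.333/EI and f₁₂ = f₂₁ = 2.167/EI.
Compatibility — zero rotation at each built-in end:
  4.333 M_A + 2.167 M_B = 1851
  2.167 M_A + 4.333 M_B = 1611
Solving the pair gives M_A = 321.6 kN·m and M_B = 210.8 kN·m (hogging).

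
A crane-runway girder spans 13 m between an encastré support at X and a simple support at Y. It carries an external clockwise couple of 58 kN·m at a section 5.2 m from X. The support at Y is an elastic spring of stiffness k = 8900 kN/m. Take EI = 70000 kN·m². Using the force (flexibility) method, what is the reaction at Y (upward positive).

Release the roller at Y. Primary structure: cantilever fixed at X.
Deflection at Y on the released cantilever, summing each load's contribution:
  clockwise couple 58 at a = 5.2: M₀a(2L − a)/(2EI) = 3137/EI
Tip deflection under a unit load at Y: L³/(3EI) = 732.3/EI.
With EI = 70000 kN·m²: δ_0 = 0.044809 m and δ_{YY} = 0.010462 m/kN.
Compatibility — the spring shortens by R_Y/k under the reaction it provides: δ_0 − R_Y·δ_{YY} = R_Y/k. With 1/k = 0.000112 m/kN, R_Y = δ_0 / (δ_{YY} + 1/k) = 0.044809 / (0.010462 + 0.000112) = 4.238 kN.

R_Y = 4.238 kN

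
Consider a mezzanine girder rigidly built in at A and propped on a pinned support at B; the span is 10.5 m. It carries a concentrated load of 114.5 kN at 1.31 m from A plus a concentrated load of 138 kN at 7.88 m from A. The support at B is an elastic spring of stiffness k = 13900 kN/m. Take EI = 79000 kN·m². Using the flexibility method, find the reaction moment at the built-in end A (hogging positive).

M_A = 306.3 kN·m

Remove the prop at B; the released (primary) structure is a cantilever built in at A.
Downward deflection at the released point B due to the loads:
  point load 114.5 at a = 1.31: Pa²(3L − a)/(6EI) = 988.7/EI
  point load 138 at a = 7.88: Pa²(3L − a)/(6EI) = 33733/EI
  δ_0 = 34722/EI
Tip deflection under a unit load at B: L³/(3EI) = 385.9/EI.
With EI = 79000 kN·m²: δ_0 = 0.43952 m and δ_{BB} = 0.004884 m/kN.
Compatibility — the spring shortens by R_B/k under the reaction it provides: δ_0 − R_B·δ_{BB} = R_B/k. With 1/k = 0.000072 m/kN, R_B = δ_0 / (δ_{BB} + 1/k) = 0.43952 / (0.004884 + 0.000072) = 88.68 kN.
Moment equilibrium about A: M_A = Σ(load moments about A) − R_B·L = 1237 − 88.68×10.5 = 306.3 kN·m.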